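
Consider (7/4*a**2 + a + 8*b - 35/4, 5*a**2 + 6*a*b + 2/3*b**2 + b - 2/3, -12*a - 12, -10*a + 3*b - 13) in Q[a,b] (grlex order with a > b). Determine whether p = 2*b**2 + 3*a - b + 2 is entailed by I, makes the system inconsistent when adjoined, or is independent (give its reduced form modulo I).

2*b**2 + 3*a - b + 2 lies in I (it reduces to 0).

First compute the reduced Gröbner basis of I by Buchberger's algorithm.
f_1 = 7/4*a**2 + a + 8*b - 35/4, LT = a**2.
f_2 = 5*a**2 + 6*a*b + 2/3*b**2 + b - 2/3, LT = a**2.
f_3 = -12*a - 12, LT = a.
f_4 = -10*a + 3*b - 13, LT = a.

S(f_1,f_2): lcm = a**2. S = -6/5*a*b - 2/15*b**2 + 4/7*a + 153/35*b - 73/15.
  leading term a*b: subtract (1/10*b)·f_3 from -6/5*a*b - 2/15*b**2 + 4/7*a + 153/35*b - 73/15 → -2/15*b**2 + 4/7*a + 39/7*b - 73/15
  leading term b**2: no divisor's leading term divides it; move -2/15*b**2 to the remainder.
  leading term a: subtract (-1/21)·f_3 from 4/7*a + 39/7*b - 73/15 → 39/7*b - 571/105
  leading term b: no divisor's leading term divides it; move 39/7*b to the remainder.
  leading term 1: no divisor's leading term divides it; move -571/105 to the remainder.
  remainder -2/15*b**2 + 39/7*b - 571/105 ≠ 0; add h_5 = -2/15*b**2 + 39/7*b - 571/105 to the basis.

S(f_1,f_3): lcm = a**2. S = -3/7*a + 32/7*b - 5.
  leading term a: subtract (1/28)·f_3 from -3/7*a + 32/7*b - 5 → 32/7*b - 32/7
  leading term b: no divisor's leading term divides it; move 32/7*b to the remainder.
  leading term 1: no divisor's leading term divides it; move -32/7 to the remainder.
  remainder 32/7*b - 32/7 ≠ 0; add h_6 = 32/7*b - 32/7 to the basis.

S(f_1,f_4): lcm = a**2. S = 3/10*a*b - 51/70*a + 32/7*b - 5.
  leading term a*b: subtract (-1/40*b)·f_3 from 3/10*a*b - 51/70*a + 32/7*b - 5 → -51/70*a + 299/70*b - 5
  leading term a: subtract (17/280)·f_3 from -51/70*a + 299/70*b - 5 → 299/70*b - 299/70
  leading term b: subtract (299/320)·h_6 from 299/70*b - 299/70 → 0
  remainder 0.

S(f_2,f_3): lcm = a**2. S = 6/5*a*b + 2/15*b**2 - a + 1/5*b - 2/15.
  leading term a*b: subtract (-1/10*b)·f_3 from 6/5*a*b + 2/15*b**2 - a + 1/5*b - 2/15 → 2/15*b**2 - a - b - 2/15
  leading term b**2: subtract (-1)·h_5 from 2/15*b**2 - a - b - 2/15 → -a + 32/7*b - 39/7
  leading term a: subtract (1/12)·f_3 from -a + 32/7*b - 39/7 → 32/7*b - 32/7
  leading term b: subtract (1)·h_6 from 32/7*b - 32/7 → 0
  remainder 0.

S(f_2,f_4): lcm = a**2. S = 3/2*a*b + 2/15*b**2 - 13/10*a + 1/5*b - 2/15.
  leading term a*b: subtract (-1/8*b)·f_3 from 3/2*a*b + 2/15*b**2 - 13/10*a + 1/5*b - 2/15 → 2/15*b**2 - 13/10*a - 13/10*b - 2/15
  leading term b**2: subtract (-1)·h_5 from 2/15*b**2 - 13/10*a - 13/10*b - 2/15 → -13/10*a + 299/70*b - 39/7
  leading term a: subtract (13/120)·f_3 from -13/10*a + 299/70*b - 39/7 → 299/70*b - 299/70
  leading term b: subtract (299/320)·h_6 from 299/70*b - 299/70 → 0
  remainder 0.

S(f_3,f_4): lcm = a. S = 3/10*b - 3/10.
  leading term b: subtract (21/320)·h_6 from 3/10*b - 3/10 → 0
  remainder 0.

S(f_1,h_5): leading monomials are coprime, so the S-polynomial reduces to 0 (Buchberger's first criterion).
S(f_2,h_5): leading monomials are coprime, so the S-polynomial reduces to 0 (Buchberger's first criterion).
S(f_3,h_5): leading monomials are coprime, so the S-polynomial reduces to 0 (Buchberger's first criterion).
S(f_4,h_5): leading monomials are coprime, so the S-polynomial reduces to 0 (Buchberger's first criterion).
S(f_1,h_6): leading monomials are coprime, so the S-polynomial reduces to 0 (Buchberger's first criterion).
S(f_2,h_6): leading monomials are coprime, so the S-polynomial reduces to 0 (Buchberger's first criterion).
S(f_3,h_6): leading monomials are coprime, so the S-polynomial reduces to 0 (Buchberger's first criterion).
S(f_4,h_6): leading monomials are coprime, so the S-polynomial reduces to 0 (Buchberger's first criterion).
S(h_5,h_6): lcm = b**2. S = -571/14*b + 571/14.
  leading term b: subtract (-571/64)·h_6 from -571/14*b + 571/14 → 0
  remainder 0.

Every S-polynomial of the final basis reduces to 0, so we have a Gröbner basis.
Inter-reduce: drop elements whose leading term is divisible by another's, tail-reduce, and make monic.
Reduced Gröbner basis: {a + 1, b - 1}.
Label its elements g_1 = a + 1, g_2 = b - 1.

Reduce p = 2*b**2 + 3*a - b + 2 modulo G:
  leading term b**2: subtract (2*b)·g_2 from 2*b**2 + 3*a - b + 2 → 3*a + b + 2
  leading term a: subtract (3)·g_1 from 3*a + b + 2 → b - 1
  leading term b: subtract (1)·g_2 from b - 1 → 0
  normal form = 0.
Since the normal form is 0, p ∈ I.

The remainder on division by a Gröbner basis is unique — it is the normal form.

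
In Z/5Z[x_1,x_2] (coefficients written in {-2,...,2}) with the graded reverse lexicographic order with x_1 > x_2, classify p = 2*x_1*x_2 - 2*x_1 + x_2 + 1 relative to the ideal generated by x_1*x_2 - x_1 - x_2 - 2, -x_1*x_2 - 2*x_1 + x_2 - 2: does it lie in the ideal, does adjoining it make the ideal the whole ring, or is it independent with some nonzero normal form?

Adjoining 2*x_1*x_2 - 2*x_1 + x_2 + 1 makes the ideal the whole ring: the system is inconsistent.

First compute the reduced Gröbner basis of I by Buchberger's algorithm.
f_1 = x_1*x_2 - x_1 - x_2 - 2, LT = x_1*x_2.
f_2 = -x_1*x_2 - 2*x_1 + x_2 - 2, LT = x_1*x_2.

S(f_1,f_2): lcm = x_1*x_2. S = 2*x_1 + 1.
  leading term x_1: no divisor's leading term divides it; move 2*x_1 to the remainder.
  leading term 1: no divisor's leading term divides it; move 1 to the remainder.
  remainder 2*x_1 + 1 ≠ 0; add h_3 = 2*x_1 + 1 to the basis.

S(f_1,h_3): lcm = x_1*x_2. S = -x_1 + x_2 - 2.
  leading term x_1: subtract (2)·h_3 from -x_1 + x_2 - 2 → x_2 + 1
  leading term x_2: no divisor's leading term divides it; move x_2 to the remainder.
  leading term 1: no divisor's leading term divides it; move 1 to the remainder.
  remainder x_2 + 1 ≠ 0; add h_4 = x_2 + 1 to the basis.

S(f_2,h_3): lcm = x_1*x_2. S = 2*x_1 + x_2 + 2.
  leading term x_1: subtract (1)·h_3 from 2*x_1 + x_2 + 2 → x_2 + 1
  leading term x_2: subtract (1)·h_4 from x_2 + 1 → 0
  remainder 0.

S(f_1,h_4): lcm = x_1*x_2. S = -2*x_1 - x_2 - 2.
  leading term x_1: subtract (-1)·h_3 from -2*x_1 - x_2 - 2 → -x_2 - 1
  leading term x_2: subtract (-1)·h_4 from -x_2 - 1 → 0
  remainder 0.

S(f_2,h_4): lcm = x_1*x_2. S = x_1 - x_2 + 2.
  leading term x_1: subtract (-2)·h_3 from x_1 - x_2 + 2 → -x_2 - 1
  leading term x_2: subtract (-1)·h_4 from -x_2 - 1 → 0
  remainder 0.

S(h_3,h_4): leading monomials are coprime, so the S-polynomial reduces to 0 (Buchberger's first criterion).
Every S-polynomial of the final basis reduces to 0, so we have a Gröbner basis.
Inter-reduce: drop elements whose leading term is divisible by another's, tail-reduce, and make monic.
Reduced Gröbner basis: {x_1 - 2, x_2 + 1}.
Label its elements g_1 = x_1 - 2, g_2 = x_2 + 1.

Reduce p = 2*x_1*x_2 - 2*x_1 + x_2 + 1 modulo G:
  leading term x_1*x_2: subtract (2*x_2)·g_1 from 2*x_1*x_2 - 2*x_1 + x_2 + 1 → -2*x_1 + 1
  leading term x_1: subtract (-2)·g_1 from -2*x_1 + 1 → 2
  leading term 1: no divisor's leading term divides it; move 2 to the remainder.
  normal form = 2.
The normal form is nonzero, so p ∉ I. Since p minus its normal form lies in I, I + (p) = I + (r) where r = 2; decide whether this ideal is the whole ring.
Here r = 2 is a nonzero constant, hence a unit: 1 ∈ I + (p), the Gröbner basis of I + (p) is {1}, and the enlarged system has no common solution — adjoining p is inconsistent.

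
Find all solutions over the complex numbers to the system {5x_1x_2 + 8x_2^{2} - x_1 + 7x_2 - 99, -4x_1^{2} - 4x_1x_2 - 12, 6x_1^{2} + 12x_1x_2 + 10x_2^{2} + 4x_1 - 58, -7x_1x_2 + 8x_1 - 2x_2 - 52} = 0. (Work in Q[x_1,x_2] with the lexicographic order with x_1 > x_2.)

{(-3, 4)}

Compute a lex Gröbner basis by Buchberger's algorithm.
f_1 = 5x_1x_2 - x_1 + 8x_2^{2} + 7x_2 - 99, LT = x_1x_2.
f_2 = -4x_1^{2} - 4x_1x_2 - 12, LT = x_1^{2}.
f_3 = 6x_1^{2} + 12x_1x_2 + 4x_1 + 10x_2^{2} - 58, LT = x_1^{2}.
f_4 = -7x_1x_2 + 8x_1 - 2x_2 - 52, LT = x_1x_2.

S(f_1,f_2): lcm = x_1^{2}x_2. S = -\tfrac{1}{5}x_1^{2} + \tfrac{3}{5}x_1x_2^{2} + \tfrac{7}{5}x_1x_2 - \tfrac{99}{5}x_1 - 3x_2.
  leading term x_1^{2}: subtract (\tfrac{1}{20})·f_2 from -\tfrac{1}{5}x_1^{2} + \tfrac{3}{5}x_1x_2^{2} + \tfrac{7}{5}x_1x_2 - \tfrac{99}{5}x_1 - 3x_2 → \tfrac{3}{5}x_1x_2^{2} + \tfrac{8}{5}x_1x_2 - \tfrac{99}{5}x_1 - 3x_2 + \tfrac{3}{5}
  leading term x_1x_2^{2}: subtract (\tfrac{3}{25}x_2)·f_1 from \tfrac{3}{5}x_1x_2^{2} + \tfrac{8}{5}x_1x_2 - \tfrac{99}{5}x_1 - 3x_2 + \tfrac{3}{5} → \tfrac{43}{25}x_1x_2 - \tfrac{99}{5}x_1 - \tfrac{24}{25}x_2^{3} - \tfrac{21}{25}x_2^{2} + \tfrac{222}{25}x_2 + \tfrac{3}{5}
  leading term x_1x_2: subtract (\tfrac{43}{125})·f_1 from \tfrac{43}{25}x_1x_2 - \tfrac{99}{5}x_1 - \tfrac{24}{25}x_2^{3} - \tfrac{21}{25}x_2^{2} + \tfrac{222}{25}x_2 + \tfrac{3}{5} → -\tfrac{2432}{125}x_1 - \tfrac{24}{25}x_2^{3} - \tfrac{449}{125}x_2^{2} + \tfrac{809}{125}x_2 + \tfrac{4332}{125}
  leading term x_1: no divisor's leading term divides it; move -\tfrac{2432}{125}x_1 to the remainder.
  leading term x_2^{3}: no divisor's leading term divides it; move -\tfrac{24}{25}x_2^{3} to the remainder.
  leading term x_2^{2}: no divisor's leading term divides it; move -\tfrac{449}{125}x_2^{2} to the remainder.
  leading term x_2: no divisor's leading term divides it; move \tfrac{809}{125}x_2 to the remainder.
  leading term 1: no divisor's leading term divides it; move \tfrac{4332}{125} to the remainder.
  remainder -\tfrac{2432}{125}x_1 - \tfrac{24}{25}x_2^{3} - \tfrac{449}{125}x_2^{2} + \tfrac{809}{125}x_2 + \tfrac{4332}{125} ≠ 0; add h_5 = -\tfrac{2432}{125}x_1 - \tfrac{24}{25}x_2^{3} - \tfrac{449}{125}x_2^{2} + \tfrac{809}{125}x_2 + \tfrac{4332}{125} to the basis.

S(f_1,f_3): lcm = x_1^{2}x_2. S = -\tfrac{1}{5}x_1^{2} - \tfrac{2}{5}x_1x_2^{2} + \tfrac{11}{15}x_1x_2 - \tfrac{99}{5}x_1 - \tfrac{5}{3}x_2^{3} + \tfrac{29}{3}x_2.
  leading term x_1^{2}: subtract (\tfrac{1}{20})·f_2 from -\tfrac{1}{5}x_1^{2} - \tfrac{2}{5}x_1x_2^{2} + \tfrac{11}{15}x_1x_2 - \tfrac{99}{5}x_1 - \tfrac{5}{3}x_2^{3} + \tfrac{29}{3}x_2 → -\tfrac{2}{5}x_1x_2^{2} + \tfrac{14}{15}x_1x_2 - \tfrac{99}{5}x_1 - \tfrac{5}{3}x_2^{3} + \tfrac{29}{3}x_2 + \tfrac{3}{5}
  leading term x_1x_2^{2}: subtract (-\tfrac{2}{25}x_2)·f_1 from -\tfrac{2}{5}x_1x_2^{2} + \tfrac{14}{15}x_1x_2 - \tfrac{99}{5}x_1 - \tfrac{5}{3}x_2^{3} + \tfrac{29}{3}x_2 + \tfrac{3}{5} → \tfrac{64}{75}x_1x_2 - \tfrac{99}{5}x_1 - \tfrac{77}{75}x_2^{3} + \tfrac{14}{25}x_2^{2} + \tfrac{131}{75}x_2 + \tfrac{3}{5}
  leading term x_1x_2: subtract (\tfrac{64}{375})·f_1 from \tfrac{64}{75}x_1x_2 - \tfrac{99}{5}x_1 - \tfrac{77}{75}x_2^{3} + \tfrac{14}{25}x_2^{2} + \tfrac{131}{75}x_2 + \tfrac{3}{5} → -\tfrac{7361}{375}x_1 - \tfrac{77}{75}x_2^{3} - \tfrac{302}{375}x_2^{2} + \tfrac{69}{125}x_2 + \tfrac{2187}{125}
  leading term x_1: subtract (\tfrac{7361}{7296})·h_5 from -\tfrac{7361}{375}x_1 - \tfrac{77}{75}x_2^{3} - \tfrac{302}{375}x_2^{2} + \tfrac{69}{125}x_2 + \tfrac{2187}{125} → -\tfrac{53}{912}x_2^{3} + \tfrac{6855}{2432}x_2^{2} - \tfrac{43613}{7296}x_2 - \tfrac{559}{32}
  leading term x_2^{3}: no divisor's leading term divides it; move -\tfrac{53}{912}x_2^{3} to the remainder.
  leading term x_2^{2}: no divisor's leading term divides it; move \tfrac{6855}{2432}x_2^{2} to the remainder.
  leading term x_2: no divisor's leading term divides it; move -\tfrac{43613}{7296}x_2 to the remainder.
  leading term 1: no divisor's leading term divides it; move -\tfrac{559}{32} to the remainder.
  remainder -\tfrac{53}{912}x_2^{3} + \tfrac{6855}{2432}x_2^{2} - \tfrac{43613}{7296}x_2 - \tfrac{559}{32} ≠ 0; add h_6 = -\tfrac{53}{912}x_2^{3} + \tfrac{6855}{2432}x_2^{2} - \tfrac{43613}{7296}x_2 - \tfrac{559}{32} to the basis.

S(f_1,f_4): lcm = x_1x_2. S = \tfrac{33}{35}x_1 + \tfrac{8}{5}x_2^{2} + \tfrac{39}{35}x_2 - \tfrac{953}{35}.
  leading term x_1: subtract (-\tfrac{825}{17024})·h_5 from \tfrac{33}{35}x_1 + \tfrac{8}{5}x_2^{2} + \tfrac{39}{35}x_2 - \tfrac{953}{35} → -\tfrac{99}{2128}x_2^{3} + \tfrac{24275}{17024}x_2^{2} + \tfrac{24309}{17024}x_2 - \tfrac{5723}{224}
  leading term x_2^{3}: subtract (\tfrac{297}{371})·h_6 from -\tfrac{99}{2128}x_2^{3} + \tfrac{24275}{17024}x_2^{2} + \tfrac{24309}{17024}x_2 - \tfrac{5723}{224} → -\tfrac{2465}{2968}x_2^{2} + \tfrac{18441}{2968}x_2 - \tfrac{8581}{742}
  leading term x_2^{2}: no divisor's leading term divides it; move -\tfrac{2465}{2968}x_2^{2} to the remainder.
  leading term x_2: no divisor's leading term divides it; move \tfrac{18441}{2968}x_2 to the remainder.
  leading term 1: no divisor's leading term divides it; move -\tfrac{8581}{742} to the remainder.
  remainder -\tfrac{2465}{2968}x_2^{2} + \tfrac{18441}{2968}x_2 - \tfrac{8581}{742} ≠ 0; add h_7 = -\tfrac{2465}{2968}x_2^{2} + \tfrac{18441}{2968}x_2 - \tfrac{8581}{742} to the basis.

S(f_2,f_3): lcm = x_1^{2}. S = -x_1x_2 - \tfrac{2}{3}x_1 - \tfrac{5}{3}x_2^{2} + \tfrac{38}{3}.
  leading term x_1x_2: subtract (-\tfrac{1}{5})·f_1 from -x_1x_2 - \tfrac{2}{3}x_1 - \tfrac{5}{3}x_2^{2} + \tfrac{38}{3} → -\tfrac{13}{15}x_1 - \tfrac{1}{15}x_2^{2} + \tfrac{7}{5}x_2 - \tfrac{107}{15}
  leading term x_1: subtract (\tfrac{325}{7296})·h_5 from -\tfrac{13}{15}x_1 - \tfrac{1}{15}x_2^{2} + \tfrac{7}{5}x_2 - \tfrac{107}{15} → \tfrac{13}{304}x_2^{3} + \tfrac{227}{2432}x_2^{2} + \tfrac{8111}{7296}x_2 - \tfrac{833}{96}
  leading term x_2^{3}: subtract (-\tfrac{39}{53})·h_6 from \tfrac{13}{304}x_2^{3} + \tfrac{227}{2432}x_2^{2} + \tfrac{8111}{7296}x_2 - \tfrac{833}{96} → \tfrac{919}{424}x_2^{2} - \tfrac{4181}{1272}x_2 - \tfrac{6847}{318}
  leading term x_2^{2}: subtract (-\tfrac{6433}{2465})·h_7 from \tfrac{919}{424}x_2^{2} - \tfrac{4181}{1272}x_2 - \tfrac{6847}{318} → \tfrac{95603}{7395}x_2 - \tfrac{382412}{7395}
  leading term x_2: no divisor's leading term divides it; move \tfrac{95603}{7395}x_2 to the remainder.
  leading term 1: no divisor's leading term divides it; move -\tfrac{382412}{7395} to the remainder.
  remainder \tfrac{95603}{7395}x_2 - \tfrac{382412}{7395} ≠ 0; add h_8 = \tfrac{95603}{7395}x_2 - \tfrac{382412}{7395} to the basis.

The other S-polynomials (S(f_2,f_4), S(f_3,f_4), S(f_1,h_5), S(f_2,h_5), S(f_3,h_5), S(f_4,h_5), S(f_1,h_6), S(f_2,h_6), S(f_3,h_6), S(f_4,h_6), S(h_5,h_6), S(f_1,h_7), S(f_2,h_7), S(f_3,h_7), S(f_4,h_7), S(h_5,h_7), S(h_6,h_7), S(f_1,h_8), S(f_2,h_8), S(f_3,h_8), S(f_4,h_8), S(h_5,h_8), S(h_6,h_8), S(h_7,h_8)) all reduce to 0 modulo the current basis, so we have a Gröbner basis.
Inter-reduce: drop elements whose leading term is divisible by another's, tail-reduce, and make monic.
Reduced Gröbner basis: {x_1 + 3, x_2 - 4}.

The lex basis is triangular: the last element involves only x_2. Solving x_2 - 4 = 0 gives x_2 ∈ {4}; substituting each value into the earlier elements determines the remaining variables.
  x_2 = 4: the earlier basis element becomes x_1 + 3 = 0, giving x_1 = -3 — point (-3, 4).
Substituting each solution back into the original system confirms all equations vanish.
Zero-dimensionality of the ideal guarantees finitely many solutions over ℂ.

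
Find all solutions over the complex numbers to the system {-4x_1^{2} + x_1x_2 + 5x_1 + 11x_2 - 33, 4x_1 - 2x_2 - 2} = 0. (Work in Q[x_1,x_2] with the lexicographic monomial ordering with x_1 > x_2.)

Compute a lex Gröbner basis by Buchberger's algorithm.
f_1 = -4x_1^{2} + x_1x_2 + 5x_1 + 11x_2 - 33, LT = x_1^{2}.
f_2 = 4x_1 - 2x_2 - 2, LT = x_1.

S(f_1,f_2): lcm = x_1^{2}. S = \tfrac{1}{4}x_1x_2 - \tfrac{3}{4}x_1 - \tfrac{11}{4}x_2 + \tfrac{33}{4}.
  leading term x_1x_2: subtract (\tfrac{1}{16}x_2)·f_2 from \tfrac{1}{4}x_1x_2 - \tfrac{3}{4}x_1 - \tfrac{11}{4}x_2 + \tfrac{33}{4} → -\tfrac{3}{4}x_1 + \tfrac{1}{8}x_2^{2} - \tfrac{21}{8}x_2 + \tfrac{33}{4}
  leading term x_1: subtract (-\tfrac{3}{16})·f_2 from -\tfrac{3}{4}x_1 + \tfrac{1}{8}x_2^{2} - \tfrac{21}{8}x_2 + \tfrac{33}{4} → \tfrac{1}{8}x_2^{2} - 3x_2 + \tfrac{63}{8}
  leading term x_2^{2}: no divisor's leading term divides it; move \tfrac{1}{8}x_2^{2} to the remainder.
  leading term x_2: no divisor's leading term divides it; move -3x_2 to the remainder.
  leading term 1: no divisor's leading term divides it; move \tfrac{63}{8} to the remainder.
  remainder \tfrac{1}{8}x_2^{2} - 3x_2 + \tfrac{63}{8} ≠ 0; add h_3 = \tfrac{1}{8}x_2^{2} - 3x_2 + \tfrac{63}{8} to the basis.

S(f_1,h_3): leading monomials are coprime, so the S-polynomial reduces to 0 (Buchberger's first criterion).
S(f_2,h_3): leading monomials are coprime, so the S-polynomial reduces to 0 (Buchberger's first criterion).
Every S-polynomial of the final basis reduces to 0, so we have a Gröbner basis.
Inter-reduce: drop elements whose leading term is divisible by another's, tail-reduce, and make monic.
Reduced Gröbner basis: {x_1 - \tfrac{1}{2}x_2 - \tfrac{1}{2}, x_2^{2} - 24x_2 + 63}.

A lex Gröbner basis eliminates variables successively. Here x_2^{2} - 24x_2 + 63 depends only on x_2, with roots {3, 21}; lifting each root through the earlier basis elements recovers the full solutions.
  x_2 = 3: the earlier basis element becomes x_1 - 2 = 0, giving x_1 = 2 — point (2, 3).
  x_2 = 21: the earlier basis element becomes x_1 - 11 = 0, giving x_1 = 11 — point (11, 21).
Each listed point satisfies every original equation (direct substitution).

{(2, 3), (11, 21)}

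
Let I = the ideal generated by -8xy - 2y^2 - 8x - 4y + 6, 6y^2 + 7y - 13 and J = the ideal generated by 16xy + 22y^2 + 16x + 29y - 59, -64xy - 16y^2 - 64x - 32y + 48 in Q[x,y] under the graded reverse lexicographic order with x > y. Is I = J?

No, the ideals differ.

Two ideals are equal iff their reduced Gröbner bases coincide (the reduced basis is unique for a fixed ordering).
Buchberger on the first generating set:
f_1 = -8xy - 2y^2 - 8x - 4y + 6, LT = xy.
f_2 = 6y^2 + 7y - 13, LT = y^2.

S(f_1,f_2): lcm = xy^2. S = 1/4y^3 - 1/6xy + 1/2y^2 + 13/6x - 3/4y.
  leading term y^3: subtract (1/24y)·f_2 from 1/4y^3 - 1/6xy + 1/2y^2 + 13/6x - 3/4y → -1/6xy + 5/24y^2 + 13/6x - 5/24y
  leading term xy: subtract (1/48)·f_1 from -1/6xy + 5/24y^2 + 13/6x - 5/24y → 1/4y^2 + 7/3x - 1/8y - 1/8
  leading term y^2: subtract (1/24)·f_2 from 1/4y^2 + 7/3x - 1/8y - 1/8 → 7/3x - 5/12y + 5/12
  leading term x: no divisor's leading term divides it; move 7/3x to the remainder.
  leading term y: no divisor's leading term divides it; move -5/12y to the remainder.
  leading term 1: no divisor's leading term divides it; move 5/12 to the remainder.
  remainder 7/3x - 5/12y + 5/12 ≠ 0; add g_3 = 7/3x - 5/12y + 5/12 to the basis.

The other S-polynomials (S(f_1,g_3), S(f_2,g_3)) all reduce to 0 modulo the current basis, so we have a Gröbner basis.
Inter-reduce: drop elements whose leading term is divisible by another's, tail-reduce, and make monic.
Reduced Gröbner basis: {y^2 + 7/6y - 13/6, x - 5/28y + 5/28}.

Buchberger on the second generating set:
h_1 = 16xy + 22y^2 + 16x + 29y - 59, LT = xy.
h_2 = -64xy - 16y^2 - 64x - 32y + 48, LT = xy.

S(h_1,h_2): lcm = xy. S = 9/8y^2 + 21/16y - 47/16.
  leading term y^2: no divisor's leading term divides it; move 9/8y^2 to the remainder.
  leading term y: no divisor's leading term divides it; move 21/16y to the remainder.
  leading term 1: no divisor's leading term divides it; move -47/16 to the remainder.
  remainder 9/8y^2 + 21/16y - 47/16 ≠ 0; add k_3 = 9/8y^2 + 21/16y - 47/16 to the basis.

S(h_1,k_3): lcm = xy^2. S = 11/8y^3 - 1/6xy + 29/16y^2 + 47/18x - 59/16y.
  leading term y^3: subtract (11/9y)·k_3 from 11/8y^3 - 1/6xy + 29/16y^2 + 47/18x - 59/16y → -1/6xy + 5/24y^2 + 47/18x - 7/72y
  leading term xy: subtract (-1/96)·h_1 from -1/6xy + 5/24y^2 + 47/18x - 7/72y → 7/16y^2 + 25/9x + 59/288y - 59/96
  leading term y^2: subtract (7/18)·k_3 from 7/16y^2 + 25/9x + 59/288y - 59/96 → 25/9x - 11/36y + 19/36
  leading term x: no divisor's leading term divides it; move 25/9x to the remainder.
  leading term y: no divisor's leading term divides it; move -11/36y to the remainder.
  leading term 1: no divisor's leading term divides it; move 19/36 to the remainder.
  remainder 25/9x - 11/36y + 19/36 ≠ 0; add k_4 = 25/9x - 11/36y + 19/36 to the basis.

The other S-polynomials (S(h_2,k_3), S(h_1,k_4), S(h_2,k_4), S(k_3,k_4)) all reduce to 0 modulo the current basis, so we have a Gröbner basis.
Inter-reduce: drop elements whose leading term is divisible by another's, tail-reduce, and make monic.
Reduced Gröbner basis: {y^2 + 7/6y - 47/18, x - 11/100y + 19/100}.

Since the reduced bases disagree, the two ideals are not the same.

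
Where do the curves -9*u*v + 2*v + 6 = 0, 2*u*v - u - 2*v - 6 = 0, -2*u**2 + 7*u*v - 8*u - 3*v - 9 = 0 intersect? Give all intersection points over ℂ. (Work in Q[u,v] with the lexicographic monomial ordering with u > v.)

{(0, -3)}

Compute a lex Gröbner basis by Buchberger's algorithm.
f_1 = -9*u*v + 2*v + 6, LT = u*v.
f_2 = 2*u*v - u - 2*v - 6, LT = u*v.
f_3 = -2*u**2 + 7*u*v - 8*u - 3*v - 9, LT = u**2.

S(f_1,f_2): lcm = u*v. S = 1/2*u + 7/9*v + 7/3.
  leading term u: no divisor's leading term divides it; move 1/2*u to the remainder.
  leading term v: no divisor's leading term divides it; move 7/9*v to the remainder.
  leading term 1: no divisor's leading term divides it; move 7/3 to the remainder.
  remainder 1/2*u + 7/9*v + 7/3 ≠ 0; add h_4 = 1/2*u + 7/9*v + 7/3 to the basis.

S(f_1,f_3): lcm = u**2*v. S = 7/2*u*v**2 - 38/9*u*v - 2/3*u - 3/2*v**2 - 9/2*v.
  leading term u*v**2: subtract (-7/18*v)·f_1 from 7/2*u*v**2 - 38/9*u*v - 2/3*u - 3/2*v**2 - 9/2*v → -38/9*u*v - 2/3*u - 13/18*v**2 - 13/6*v
  leading term u*v: subtract (38/81)·f_1 from -38/9*u*v - 2/3*u - 13/18*v**2 - 13/6*v → -2/3*u - 13/18*v**2 - 503/162*v - 76/27
  leading term u: subtract (-4/3)·h_4 from -2/3*u - 13/18*v**2 - 503/162*v - 76/27 → -13/18*v**2 - 335/162*v + 8/27
  leading term v**2: no divisor's leading term divides it; move -13/18*v**2 to the remainder.
  leading term v: no divisor's leading term divides it; move -335/162*v to the remainder.
  leading term 1: no divisor's leading term divides it; move 8/27 to the remainder.
  remainder -13/18*v**2 - 335/162*v + 8/27 ≠ 0; add h_5 = -13/18*v**2 - 335/162*v + 8/27 to the basis.

S(f_2,f_3): lcm = u**2*v. S = -1/2*u**2 + 7/2*u*v**2 - 5*u*v - 3*u - 3/2*v**2 - 9/2*v.
  leading term u**2: subtract (1/4)·f_3 from -1/2*u**2 + 7/2*u*v**2 - 5*u*v - 3*u - 3/2*v**2 - 9/2*v → 7/2*u*v**2 - 27/4*u*v - u - 3/2*v**2 - 15/4*v + 9/4
  leading term u*v**2: subtract (-7/18*v)·f_1 from 7/2*u*v**2 - 27/4*u*v - u - 3/2*v**2 - 15/4*v + 9/4 → -27/4*u*v - u - 13/18*v**2 - 17/12*v + 9/4
  leading term u*v: subtract (3/4)·f_1 from -27/4*u*v - u - 13/18*v**2 - 17/12*v + 9/4 → -u - 13/18*v**2 - 35/12*v - 9/4
  leading term u: subtract (-2)·h_4 from -u - 13/18*v**2 - 35/12*v - 9/4 → -13/18*v**2 - 49/36*v + 29/12
  leading term v**2: subtract (1)·h_5 from -13/18*v**2 - 49/36*v + 29/12 → 229/324*v + 229/108
  leading term v: no divisor's leading term divides it; move 229/324*v to the remainder.
  leading term 1: no divisor's leading term divides it; move 229/108 to the remainder.
  remainder 229/324*v + 229/108 ≠ 0; add h_6 = 229/324*v + 229/108 to the basis.

S(f_1,h_4): lcm = u*v. S = -14/9*v**2 - 44/9*v - 2/3.
  leading term v**2: subtract (28/13)·h_5 from -14/9*v**2 - 44/9*v - 2/3 → -458/1053*v - 458/351
  leading term v: subtract (-8/13)·h_6 from -458/1053*v - 458/351 → 0
  remainder 0.

S(f_2,h_4): lcm = u*v. S = -1/2*u - 14/9*v**2 - 17/3*v - 3.
  leading term u: subtract (-1)·h_4 from -1/2*u - 14/9*v**2 - 17/3*v - 3 → -14/9*v**2 - 44/9*v - 2/3
  leading term v**2: subtract (28/13)·h_5 from -14/9*v**2 - 44/9*v - 2/3 → -458/1053*v - 458/351
  leading term v: subtract (-8/13)·h_6 from -458/1053*v - 458/351 → 0
  remainder 0.

S(f_3,h_4): lcm = u**2. S = -91/18*u*v - 2/3*u + 3/2*v + 9/2.
  leading term u*v: subtract (91/162)·f_1 from -91/18*u*v - 2/3*u + 3/2*v + 9/2 → -2/3*u + 61/162*v + 61/54
  leading term u: subtract (-4/3)·h_4 from -2/3*u + 61/162*v + 61/54 → 229/162*v + 229/54
  leading term v: subtract (2)·h_6 from 229/162*v + 229/54 → 0
  remainder 0.

S(f_1,h_5): lcm = u*v**2. S = -335/117*u*v + 16/39*u - 2/9*v**2 - 2/3*v.
  leading term u*v: subtract (335/1053)·f_1 from -335/117*u*v + 16/39*u - 2/9*v**2 - 2/3*v → 16/39*u - 2/9*v**2 - 1372/1053*v - 670/351
  leading term u: subtract (32/39)·h_4 from 16/39*u - 2/9*v**2 - 1372/1053*v - 670/351 → -2/9*v**2 - 2044/1053*v - 1342/351
  leading term v**2: subtract (4/13)·h_5 from -2/9*v**2 - 2044/1053*v - 1342/351 → -458/351*v - 458/117
  leading term v: subtract (-24/13)·h_6 from -458/351*v - 458/117 → 0
  remainder 0.

S(f_2,h_5): lcm = u*v**2. S = -787/234*u*v + 16/39*u - v**2 - 3*v.
  leading term u*v: subtract (787/2106)·f_1 from -787/234*u*v + 16/39*u - v**2 - 3*v → 16/39*u - v**2 - 3946/1053*v - 787/351
  leading term u: subtract (32/39)·h_4 from 16/39*u - v**2 - 3946/1053*v - 787/351 → -v**2 - 4618/1053*v - 1459/351
  leading term v**2: subtract (18/13)·h_5 from -v**2 - 4618/1053*v - 1459/351 → -1603/1053*v - 1603/351
  leading term v: subtract (-28/13)·h_6 from -1603/1053*v - 1603/351 → 0
  remainder 0.

S(f_3,h_5): leading monomials are coprime, so the S-polynomial reduces to 0 (Buchberger's first criterion).
S(h_4,h_5): leading monomials are coprime, so the S-polynomial reduces to 0 (Buchberger's first criterion).
S(f_1,h_6): lcm = u*v. S = -3*u - 2/9*v - 2/3.
  leading term u: subtract (-6)·h_4 from -3*u - 2/9*v - 2/3 → 40/9*v + 40/3
  leading term v: subtract (1440/229)·h_6 from 40/9*v + 40/3 → 0
  remainder 0.

S(f_2,h_6): lcm = u*v. S = -7/2*u - v - 3.
  leading term u: subtract (-7)·h_4 from -7/2*u - v - 3 → 40/9*v + 40/3
  leading term v: subtract (1440/229)·h_6 from 40/9*v + 40/3 → 0
  remainder 0.

S(f_3,h_6): leading monomials are coprime, so the S-polynomial reduces to 0 (Buchberger's first criterion).
S(h_4,h_6): leading monomials are coprime, so the S-polynomial reduces to 0 (Buchberger's first criterion).
S(h_5,h_6): lcm = v**2. S = -16/117*v - 16/39.
  leading term v: subtract (-576/2977)·h_6 from -16/117*v - 16/39 → 0
  remainder 0.

Every S-polynomial of the final basis reduces to 0, so we have a Gröbner basis.
Inter-reduce: drop elements whose leading term is divisible by another's, tail-reduce, and make monic.
Reduced Gröbner basis: {u, v + 3}.

From the last basis element, v + 3 = 0, so v takes values in {-3}. Each choice, substituted upward through the basis, yields the corresponding point(s) of the solution set.
  v = -3: the earlier basis element becomes u = 0, giving u = 0 — point (0, -3).
Each listed point satisfies every original equation (direct substitution).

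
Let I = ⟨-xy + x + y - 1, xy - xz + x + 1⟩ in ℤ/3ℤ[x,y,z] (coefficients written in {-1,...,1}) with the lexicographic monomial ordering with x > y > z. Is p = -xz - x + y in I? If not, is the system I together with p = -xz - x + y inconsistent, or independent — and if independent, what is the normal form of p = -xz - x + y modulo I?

-xz - x + y lies in I (it reduces to 0).

First compute the reduced Gröbner basis of I by Buchberger's algorithm.
f_1 = -xy + x + y - 1, LT = xy.
f_2 = xy - xz + x + 1, LT = xy.

S(f_1,f_2): lcm = xy. S = xz + x - y.
  leading term xz: no divisor's leading term divides it; move xz to the remainder.
  leading term x: no divisor's leading term divides it; move x to the remainder.
  leading term y: no divisor's leading term divides it; move -y to the remainder.
  remainder xz + x - y ≠ 0; add h_3 = xz + x - y to the basis.

S(f_1,h_3): lcm = xyz. S = -xy - xz + y² - yz + z.
  leading term xy: subtract (1)·f_1 from -xy - xz + y² - yz + z → -xz - x + y² - yz - y + z + 1
  leading term xz: subtract (-1)·h_3 from -xz - x + y² - yz - y + z + 1 → y² - yz + y + z + 1
  leading term y²: no divisor's leading term divides it; move y² to the remainder.
  leading term yz: no divisor's leading term divides it; move -yz to the remainder.
  leading term y: no divisor's leading term divides it; move y to the remainder.
  leading term z: no divisor's leading term divides it; move z to the remainder.
  leading term 1: no divisor's leading term divides it; move 1 to the remainder.
  remainder y² - yz + y + z + 1 ≠ 0; add h_4 = y² - yz + y + z + 1 to the basis.

S(f_2,h_3): lcm = xyz. S = -xy - xz² + xz + y² + z.
  leading term xy: subtract (1)·f_1 from -xy - xz² + xz + y² + z → -xz² + xz - x + y² - y + z + 1
  leading term xz²: subtract (-z)·h_3 from -xz² + xz - x + y² - y + z + 1 → -xz - x + y² - yz - y + z + 1
  leading term xz: subtract (-1)·h_3 from -xz - x + y² - yz - y + z + 1 → y² - yz + y + z + 1
  leading term y²: subtract (1)·h_4 from y² - yz + y + z + 1 → 0
  remainder 0.

S(f_1,h_4): lcm = xy². S = xyz + xy - xz - x - y² + y.
  leading term xyz: subtract (-z)·f_1 from xyz + xy - xz - x - y² + y → xy - x - y² + yz + y - z
  leading term xy: subtract (-1)·f_1 from xy - x - y² + yz + y - z → -y² + yz - y - z - 1
  leading term y²: subtract (-1)·h_4 from -y² + yz - y - z - 1 → 0
  remainder 0.

S(f_2,h_4): lcm = xy². S = -xz - x + y.
  leading term xz: subtract (-1)·h_3 from -xz - x + y → 0
  remainder 0.

S(h_3,h_4): leading monomials are coprime, so the S-polynomial reduces to 0 (Buchberger's first criterion).
Every S-polynomial of the final basis reduces to 0, so we have a Gröbner basis.
Inter-reduce: drop elements whose leading term is divisible by another's, tail-reduce, and make monic.
Reduced Gröbner basis: {xy - x - y + 1, xz + x - y, y² - yz + y + z + 1}.
Label its elements g_1 = xy - x - y + 1, g_2 = xz + x - y, g_3 = y² - yz + y + z + 1.

Reduce p = -xz - x + y modulo G:
  leading term xz: subtract (-1)·g_2 from -xz - x + y → 0
  normal form = 0.
Since the normal form is 0, p ∈ I.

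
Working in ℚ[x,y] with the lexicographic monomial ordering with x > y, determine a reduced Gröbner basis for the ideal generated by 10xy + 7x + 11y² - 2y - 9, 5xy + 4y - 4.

f_1 = 10xy + 7x + 11y² - 2y - 9, LT = xy.
f_2 = 5xy + 4y - 4, LT = xy.

S(f_1,f_2): lcm = xy. S = 7/10x + 11/10y² - y - 1/10.
  reduce S modulo (f_1, f_2):
  remainder 7/10x + 11/10y² - y - 1/10 ≠ 0; add g_3 = 7/10x + 11/10y² - y - 1/10 to the basis.

S(f_1,g_3): lcm = xy. S = 7/10x - 11/7y³ + 177/70y² - 2/35y - 9/10.
  reduce S modulo (f_1, f_2, g_3):
  remainder -11/7y³ + 10/7y² + 33/35y - ⅘ ≠ 0; add g_4 = -11/7y³ + 10/7y² + 33/35y - ⅘ to the basis.

The other S-polynomials (S(f_2,g_3), S(f_1,g_4), S(f_2,g_4), S(g_3,g_4)) all reduce to 0 modulo the current basis, so we have a Gröbner basis.
Inter-reduce: drop elements whose leading term is divisible by another's, tail-reduce, and make monic.

G = {x + 11/7y² - 10/7y - 1/7, y³ - 10/11y² - ⅗y + 28/55}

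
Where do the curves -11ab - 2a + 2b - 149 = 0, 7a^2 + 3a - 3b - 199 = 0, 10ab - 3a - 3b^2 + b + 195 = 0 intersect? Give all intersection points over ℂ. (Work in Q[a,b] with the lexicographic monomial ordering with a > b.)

{(5, -3)}

Compute a lex Gröbner basis by Buchberger's algorithm.
f_1 = -11ab - 2a + 2b - 149, LT = ab.
f_2 = 7a^2 + 3a - 3b - 199, LT = a^2.
f_3 = 10ab - 3a - 3b^2 + b + 195, LT = ab.

S(f_1,f_2): lcm = a^2b. S = 2/11a^2 - 47/77ab + 149/11a + 3/7b^2 + 199/7b.
  leading term a^2: subtract (2/77)·f_2 from 2/11a^2 - 47/77ab + 149/11a + 3/7b^2 + 199/7b → -47/77ab + 1037/77a + 3/7b^2 + 2195/77b + 398/77
  leading term ab: subtract (47/847)·f_1 from -47/77ab + 1037/77a + 3/7b^2 + 2195/77b + 398/77 → 1643/121a + 3/7b^2 + 24051/847b + 11381/847
  leading term a: no divisor's leading term divides it; move 1643/121a to the remainder.
  leading term b^2: no divisor's leading term divides it; move 3/7b^2 to the remainder.
  leading term b: no divisor's leading term divides it; move 24051/847b to the remainder.
  leading term 1: no divisor's leading term divides it; move 11381/847 to the remainder.
  remainder 1643/121a + 3/7b^2 + 24051/847b + 11381/847 ≠ 0; add h_4 = 1643/121a + 3/7b^2 + 24051/847b + 11381/847 to the basis.

S(f_1,f_3): lcm = ab. S = 53/110a + 3/10b^2 - 31/110b - 131/22.
  leading term a: subtract (11/310)·h_4 from 53/110a + 3/10b^2 - 31/110b - 131/22 → 309/1085b^2 - 1399/1085b - 6978/1085
  leading term b^2: no divisor's leading term divides it; move 309/1085b^2 to the remainder.
  leading term b: no divisor's leading term divides it; move -1399/1085b to the remainder.
  leading term 1: no divisor's leading term divides it; move -6978/1085 to the remainder.
  remainder 309/1085b^2 - 1399/1085b - 6978/1085 ≠ 0; add h_5 = 309/1085b^2 - 1399/1085b - 6978/1085 to the basis.

S(f_2,f_3): lcm = a^2b. S = 3/10a^2 + 3/10ab^2 + 23/70ab - 39/2a - 3/7b^2 - 199/7b.
  leading term a^2: subtract (3/70)·f_2 from 3/10a^2 + 3/10ab^2 + 23/70ab - 39/2a - 3/7b^2 - 199/7b → 3/10ab^2 + 23/70ab - 687/35a - 3/7b^2 - 283/10b + 597/70
  leading term ab^2: subtract (-3/110b)·f_1 from 3/10ab^2 + 23/70ab - 687/35a - 3/7b^2 - 283/10b + 597/70 → 211/770ab - 687/35a - 144/385b^2 - 356/11b + 597/70
  leading term ab: subtract (-211/8470)·f_1 from 211/770ab - 687/35a - 144/385b^2 - 356/11b + 597/70 → -83338/4235a - 144/385b^2 - 136849/4235b + 20399/4235
  leading term a: subtract (-83338/57505)·h_4 from -83338/4235a - 144/385b^2 - 136849/4235b + 20399/4235 → 218802/885577b^2 + 39132899/4427885b + 107552607/4427885
  leading term b^2: subtract (364670/420343)·h_5 from 218802/885577b^2 + 39132899/4427885b + 107552607/4427885 → 20925631/2101715b + 62776893/2101715
  leading term b: no divisor's leading term divides it; move 20925631/2101715b to the remainder.
  leading term 1: no divisor's leading term divides it; move 62776893/2101715 to the remainder.
  remainder 20925631/2101715b + 62776893/2101715 ≠ 0; add h_6 = 20925631/2101715b + 62776893/2101715 to the basis.

The other S-polynomials (S(f_1,h_4), S(f_2,h_4), S(f_3,h_4), S(f_1,h_5), S(f_2,h_5), S(f_3,h_5), S(h_4,h_5), S(f_1,h_6), S(f_2,h_6), S(f_3,h_6), S(h_4,h_6), S(h_5,h_6)) all reduce to 0 modulo the current basis, so we have a Gröbner basis.
Inter-reduce: drop elements whose leading term is divisible by another's, tail-reduce, and make monic.
Reduced Gröbner basis: {a - 5, b + 3}.

A lex Gröbner basis eliminates variables successively. Here b + 3 depends only on b, with roots {-3}; lifting each root through the earlier basis elements recovers the full solutions.
  b = -3: the earlier basis element becomes a - 5 = 0, giving a = 5 — point (5, -3).
A lex Gröbner basis triangularizes the system, enabling back-substitution.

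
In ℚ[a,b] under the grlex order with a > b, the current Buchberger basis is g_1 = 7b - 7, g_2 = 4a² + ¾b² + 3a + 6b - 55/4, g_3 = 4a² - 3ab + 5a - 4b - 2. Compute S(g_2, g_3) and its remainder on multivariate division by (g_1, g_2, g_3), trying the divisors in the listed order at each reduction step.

S(g_2, g_3) = ¾ab + 3/16b² - ½a + 5/2b - 47/16; remainder on division = ¼a - ¼.

lcm(LM(g_2), LM(g_3)) = a².
S = (lcm/LT(g_2))·g_2 − (lcm/LT(g_3))·g_3 = ¾ab + 3/16b² - ½a + 5/2b - 47/16.
Reduce S modulo (g_1, g_2, g_3) in that order:
  leading term ab: subtract (3/28a)·g_1 from ¾ab + 3/16b² - ½a + 5/2b - 47/16 → 3/16b² + ¼a + 5/2b - 47/16
  leading term b²: subtract (3/112b)·g_1 from 3/16b² + ¼a + 5/2b - 47/16 → ¼a + 43/16b - 47/16
  leading term a: no divisor's leading term divides it; move ¼a to the remainder.
  leading term b: subtract (43/112)·g_1 from 43/16b - 47/16 → -¼
  leading term 1: no divisor's leading term divides it; move -¼ to the remainder.
The remainder ¼a - ¼ is nonzero, so it would be added as the next basis element.
This is the inner loop of Buchberger's algorithm — each nonzero remainder becomes a new basis element.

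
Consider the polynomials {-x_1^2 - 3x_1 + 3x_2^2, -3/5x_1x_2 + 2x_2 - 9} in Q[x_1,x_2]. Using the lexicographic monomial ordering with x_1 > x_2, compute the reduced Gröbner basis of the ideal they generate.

The reduced Gröbner basis is the canonical form of the ideal for this ordering.

f_1 = -x_1^2 - 3x_1 + 3x_2^2, LT = x_1^2.
f_2 = -3/5x_1x_2 + 2x_2 - 9, LT = x_1x_2.

S(f_1,f_2): lcm = x_1^2x_2. S = 19/3x_1x_2 - 15x_1 - 3x_2^3.
  reduce S modulo (f_1, f_2):
  remainder -15x_1 - 3x_2^3 + 190/9x_2 - 95 ≠ 0; add g_3 = -15x_1 - 3x_2^3 + 190/9x_2 - 95 to the basis.

S(f_2,g_3): lcm = x_1x_2. S = -1/5x_2^4 + 38/27x_2^2 - 29/3x_2 + 15.
  reduce S modulo (f_1, f_2, g_3):
  remainder -1/5x_2^4 + 38/27x_2^2 - 29/3x_2 + 15 ≠ 0; add g_4 = -1/5x_2^4 + 38/27x_2^2 - 29/3x_2 + 15 to the basis.

The other S-polynomials (S(f_1,g_3), S(f_1,g_4), S(f_2,g_4), S(g_3,g_4)) all reduce to 0 modulo the current basis, so we have a Gröbner basis.
Inter-reduce: drop elements whose leading term is divisible by another's, tail-reduce, and make monic.

G = {x_1 + 1/5x_2^3 - 38/27x_2 + 19/3, x_2^4 - 190/27x_2^2 + 145/3x_2 - 75}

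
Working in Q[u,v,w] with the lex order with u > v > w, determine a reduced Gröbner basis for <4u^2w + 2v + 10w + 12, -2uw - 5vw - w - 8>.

f_1 = 4u^2w + 2v + 10w + 12, LT = u^2w.
f_2 = -2uw - 5vw - w - 8, LT = uw.

S(f_1,f_2): lcm = u^2w. S = -5/2uvw - 1/2uw - 4u + 1/2v + 5/2w + 3.
  reduce S modulo (f_1, f_2):
  remainder -4u + 25/4v^2w + 5/2vw + 21/2v + 11/4w + 5 ≠ 0; add g_3 = -4u + 25/4v^2w + 5/2vw + 21/2v + 11/4w + 5 to the basis.

S(f_1,g_3): lcm = u^2w. S = 25/16uv^2w^2 + 5/8uvw^2 + 21/8uvw + 11/16uw^2 + 5/4uw + 1/2v + 5/2w + 3.
  reduce S modulo (f_1, f_2, g_3):
  remainder -125/32v^3w^2 - 75/32v^2w^2 - 205/16v^2w - 65/32vw^2 - 111/16vw - 10v - 11/32w^2 - 7/8w - 2 ≠ 0; add g_4 = -125/32v^3w^2 - 75/32v^2w^2 - 205/16v^2w - 65/32vw^2 - 111/16vw - 10v - 11/32w^2 - 7/8w - 2 to the basis.

S(f_2,g_3): lcm = uw. S = 25/16v^2w^2 + 5/8vw^2 + 41/8vw + 11/16w^2 + 7/4w + 4.
  reduce S modulo (f_1, f_2, g_3, g_4):
  remainder 25/16v^2w^2 + 5/8vw^2 + 41/8vw + 11/16w^2 + 7/4w + 4 ≠ 0; add g_5 = 25/16v^2w^2 + 5/8vw^2 + 41/8vw + 11/16w^2 + 7/4w + 4 to the basis.

The other S-polynomials (S(f_1,g_4), S(f_2,g_4), S(g_3,g_4), S(f_1,g_5), S(f_2,g_5), S(g_3,g_5), S(g_4,g_5)) all reduce to 0 modulo the current basis, so we have a Gröbner basis.
Inter-reduce: drop elements whose leading term is divisible by another's, tail-reduce, and make monic.

G = {u - 25/16v^2w - 5/8vw - 21/8v - 11/16w - 5/4, v^2w^2 + 2/5vw^2 + 82/25vw + 11/25w^2 + 28/25w + 64/25}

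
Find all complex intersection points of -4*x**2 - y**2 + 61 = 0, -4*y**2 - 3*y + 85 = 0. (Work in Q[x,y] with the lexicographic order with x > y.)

{(-3, -5), (3, -5), (-sqrt(687)/8, 17/4), (sqrt(687)/8, 17/4)}

Compute a lex Gröbner basis by Buchberger's algorithm.
f_1 = -4*x**2 - y**2 + 61, LT = x**2.
f_2 = -4*y**2 - 3*y + 85, LT = y**2.

The S-polynomials (S(f_1,f_2)) all reduce to 0 modulo the current basis, so we have a Gröbner basis.
Inter-reduce: drop elements whose leading term is divisible by another's, tail-reduce, and make monic.
Reduced Gröbner basis: {x**2 - 3/16*y - 159/16, y**2 + 3/4*y - 85/4}.

Elimination: the polynomial y**2 + 3/4*y - 85/4 lies in the elimination ideal for y, so y ∈ {-5, 17/4}. For each such y, the remaining basis elements (now univariate) give the rest of the solution.
  y = -5: the earlier basis element becomes x**2 - 9 = 0, giving x = -3, 3 — points (-3, -5), (3, -5).
  y = 17/4: the earlier basis element becomes x**2 - 687/64 = 0, giving x = -sqrt(687)/8, sqrt(687)/8 — points (-sqrt(687)/8, 17/4), (sqrt(687)/8, 17/4).
Substituting each solution back into the original system confirms all equations vanish.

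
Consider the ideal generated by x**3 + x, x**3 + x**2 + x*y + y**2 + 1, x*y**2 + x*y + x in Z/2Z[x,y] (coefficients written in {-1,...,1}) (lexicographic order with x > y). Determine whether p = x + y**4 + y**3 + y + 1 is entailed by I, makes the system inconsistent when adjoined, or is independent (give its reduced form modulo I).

x + y**4 + y**3 + y + 1 is independent of I; its normal form modulo I is y**3 + y**2 + y + 1.

First compute the reduced Gröbner basis of I by Buchberger's algorithm.
f_1 = x**3 + x, LT = x**3.
f_2 = x**3 + x**2 + x*y + y**2 + 1, LT = x**3.
f_3 = x*y**2 + x*y + x, LT = x*y**2.

S(f_1,f_2): lcm = x**3. S = x**2 + x*y + x + y**2 + 1.
  leading term x**2: no divisor's leading term divides it; move x**2 to the remainder.
  leading term x*y: no divisor's leading term divides it; move x*y to the remainder.
  leading term x: no divisor's leading term divides it; move x to the remainder.
  leading term y**2: no divisor's leading term divides it; move y**2 to the remainder.
  leading term 1: no divisor's leading term divides it; move 1 to the remainder.
  remainder x**2 + x*y + x + y**2 + 1 ≠ 0; add h_4 = x**2 + x*y + x + y**2 + 1 to the basis.

S(f_2,f_3): lcm = x**3*y**2. S = x**3*y + x**3 + x**2*y**2 + x*y**3 + y**4 + y**2.
  leading term x**3*y: subtract (y)·f_1 from x**3*y + x**3 + x**2*y**2 + x*y**3 + y**4 + y**2 → x**3 + x**2*y**2 + x*y**3 + x*y + y**4 + y**2
  leading term x**3: subtract (1)·f_1 from x**3 + x**2*y**2 + x*y**3 + x*y + y**4 + y**2 → x**2*y**2 + x*y**3 + x*y + x + y**4 + y**2
  leading term x**2*y**2: subtract (x)·f_3 from x**2*y**2 + x*y**3 + x*y + x + y**4 + y**2 → x**2*y + x**2 + x*y**3 + x*y + x + y**4 + y**2
  leading term x**2*y: subtract (y)·h_4 from x**2*y + x**2 + x*y**3 + x*y + x + y**4 + y**2 → x**2 + x*y**3 + x*y**2 + x + y**4 + y**3 + y**2 + y
  leading term x**2: subtract (1)·h_4 from x**2 + x*y**3 + x*y**2 + x + y**4 + y**3 + y**2 + y → x*y**3 + x*y**2 + x*y + y**4 + y**3 + y + 1
  leading term x*y**3: subtract (y)·f_3 from x*y**3 + x*y**2 + x*y + y**4 + y**3 + y + 1 → y**4 + y**3 + y + 1
  leading term y**4: no divisor's leading term divides it; move y**4 to the remainder.
  leading term y**3: no divisor's leading term divides it; move y**3 to the remainder.
  leading term y: no divisor's leading term divides it; move y to the remainder.
  leading term 1: no divisor's leading term divides it; move 1 to the remainder.
  remainder y**4 + y**3 + y + 1 ≠ 0; add h_5 = y**4 + y**3 + y + 1 to the basis.

S(f_1,h_4): lcm = x**3. S = x**2*y + x**2 + x*y**2.
  leading term x**2*y: subtract (y)·h_4 from x**2*y + x**2 + x*y**2 → x**2 + x*y + y**3 + y
  leading term x**2: subtract (1)·h_4 from x**2 + x*y + y**3 + y → x + y**3 + y**2 + y + 1
  leading term x: no divisor's leading term divides it; move x to the remainder.
  leading term y**3: no divisor's leading term divides it; move y**3 to the remainder.
  leading term y**2: no divisor's leading term divides it; move y**2 to the remainder.
  leading term y: no divisor's leading term divides it; move y to the remainder.
  leading term 1: no divisor's leading term divides it; move 1 to the remainder.
  remainder x + y**3 + y**2 + y + 1 ≠ 0; add h_6 = x + y**3 + y**2 + y + 1 to the basis.

The other S-polynomials (S(f_1,f_3), S(f_2,h_4), S(f_3,h_4), S(f_1,h_5), S(f_2,h_5), S(f_3,h_5), S(h_4,h_5), S(f_1,h_6), S(f_2,h_6), S(f_3,h_6), S(h_4,h_6), S(h_5,h_6)) all reduce to 0 modulo the current basis, so we have a Gröbner basis.
Inter-reduce: drop elements whose leading term is divisible by another's, tail-reduce, and make monic.
Reduced Gröbner basis: {x + y**3 + y**2 + y + 1, y**4 + y**3 + y + 1}.
Label its elements g_1 = x + y**3 + y**2 + y + 1, g_2 = y**4 + y**3 + y + 1.

Reduce p = x + y**4 + y**3 + y + 1 modulo G:
  leading term x: subtract (1)·g_1 from x + y**4 + y**3 + y + 1 → y**4 + y**2
  leading term y**4: subtract (1)·g_2 from y**4 + y**2 → y**3 + y**2 + y + 1
  leading term y**3: no divisor's leading term divides it; move y**3 to the remainder.
  leading term y**2: no divisor's leading term divides it; move y**2 to the remainder.
  leading term y: no divisor's leading term divides it; move y to the remainder.
  leading term 1: no divisor's leading term divides it; move 1 to the remainder.
  normal form = y**3 + y**2 + y + 1.
The normal form is nonzero, so p ∉ I. Since p minus its normal form lies in I, I + (p) = I + (r) where r = y**3 + y**2 + y + 1; decide whether this ideal is the whole ring.
Run Buchberger on G together with r (pairs among the g_i already reduce to 0 since G is a Gröbner basis):
g_1 = x + y**3 + y**2 + y + 1, LT = x.
g_2 = y**4 + y**3 + y + 1, LT = y**4.
r = y**3 + y**2 + y + 1, LT = y**3.

S(g_2,r): lcm = y**4. S = y**2 + 1.
  leading term y**2: no divisor's leading term divides it; move y**2 to the remainder.
  leading term 1: no divisor's leading term divides it; move 1 to the remainder.
  remainder y**2 + 1 ≠ 0; add m_4 = y**2 + 1 to the basis.

The other S-polynomials (S(g_1,g_2), S(g_1,r), S(g_1,m_4), S(g_2,m_4), S(r,m_4)) all reduce to 0 modulo the current basis, so we have a Gröbner basis.
Inter-reduce: drop elements whose leading term is divisible by another's, tail-reduce, and make monic.
Reduced Gröbner basis: {x, y**2 + 1}.
The reduced Gröbner basis of I + (p) is {x, y**2 + 1} ≠ {1}, a proper ideal, so the enlarged system stays consistent: p is independent of I, with normal form y**3 + y**2 + y + 1.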